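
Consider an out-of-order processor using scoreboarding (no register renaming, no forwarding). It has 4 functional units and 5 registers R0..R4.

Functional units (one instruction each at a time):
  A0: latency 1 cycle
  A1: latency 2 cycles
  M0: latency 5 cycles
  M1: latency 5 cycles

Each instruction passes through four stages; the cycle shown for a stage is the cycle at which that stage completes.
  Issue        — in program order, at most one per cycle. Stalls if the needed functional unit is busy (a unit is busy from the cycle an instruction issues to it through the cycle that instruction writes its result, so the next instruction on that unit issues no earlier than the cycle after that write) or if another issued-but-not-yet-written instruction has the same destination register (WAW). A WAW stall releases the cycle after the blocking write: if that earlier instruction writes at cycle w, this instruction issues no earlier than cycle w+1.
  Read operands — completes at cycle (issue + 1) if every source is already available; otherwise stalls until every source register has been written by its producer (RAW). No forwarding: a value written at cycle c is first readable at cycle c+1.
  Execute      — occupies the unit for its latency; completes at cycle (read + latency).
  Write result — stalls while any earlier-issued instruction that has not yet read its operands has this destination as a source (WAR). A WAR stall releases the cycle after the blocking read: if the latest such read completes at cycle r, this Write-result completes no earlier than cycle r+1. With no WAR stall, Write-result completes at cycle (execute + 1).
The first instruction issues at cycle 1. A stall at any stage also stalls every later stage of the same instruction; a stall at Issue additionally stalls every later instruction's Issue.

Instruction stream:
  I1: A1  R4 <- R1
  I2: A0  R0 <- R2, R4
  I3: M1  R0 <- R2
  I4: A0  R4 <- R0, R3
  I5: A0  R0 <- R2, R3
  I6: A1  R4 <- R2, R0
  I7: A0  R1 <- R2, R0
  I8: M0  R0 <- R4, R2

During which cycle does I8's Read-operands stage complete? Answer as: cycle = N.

t=1  I1 issues→A1
t=2  I1 reads | I2 issues→A0
t=4  I1 exec-done
t=5  I1 writes R4
t=6  I2 reads
t=7  I2 exec-done
t=8  I2 writes R0
t=9  I3 issues→M1
t=10  I3 reads | I4 issues→A0
t=15  I3 exec-done
t=16  I3 writes R0
t=17  I4 reads
t=18  I4 exec-done
t=19  I4 writes R4
t=20  I5 issues→A0
t=21  I5 reads | I6 issues→A1
t=22  I5 exec-done
t=23  I5 writes R0
t=24  I6 reads | I7 issues→A0
t=25  I7 reads | I8 issues→M0
t=26  I6 exec-done | I7 exec-done
t=27  I6 writes R4 | I7 writes R1
t=28  I8 reads
t=33  I8 exec-done
t=34  I8 writes R0

cycle = 28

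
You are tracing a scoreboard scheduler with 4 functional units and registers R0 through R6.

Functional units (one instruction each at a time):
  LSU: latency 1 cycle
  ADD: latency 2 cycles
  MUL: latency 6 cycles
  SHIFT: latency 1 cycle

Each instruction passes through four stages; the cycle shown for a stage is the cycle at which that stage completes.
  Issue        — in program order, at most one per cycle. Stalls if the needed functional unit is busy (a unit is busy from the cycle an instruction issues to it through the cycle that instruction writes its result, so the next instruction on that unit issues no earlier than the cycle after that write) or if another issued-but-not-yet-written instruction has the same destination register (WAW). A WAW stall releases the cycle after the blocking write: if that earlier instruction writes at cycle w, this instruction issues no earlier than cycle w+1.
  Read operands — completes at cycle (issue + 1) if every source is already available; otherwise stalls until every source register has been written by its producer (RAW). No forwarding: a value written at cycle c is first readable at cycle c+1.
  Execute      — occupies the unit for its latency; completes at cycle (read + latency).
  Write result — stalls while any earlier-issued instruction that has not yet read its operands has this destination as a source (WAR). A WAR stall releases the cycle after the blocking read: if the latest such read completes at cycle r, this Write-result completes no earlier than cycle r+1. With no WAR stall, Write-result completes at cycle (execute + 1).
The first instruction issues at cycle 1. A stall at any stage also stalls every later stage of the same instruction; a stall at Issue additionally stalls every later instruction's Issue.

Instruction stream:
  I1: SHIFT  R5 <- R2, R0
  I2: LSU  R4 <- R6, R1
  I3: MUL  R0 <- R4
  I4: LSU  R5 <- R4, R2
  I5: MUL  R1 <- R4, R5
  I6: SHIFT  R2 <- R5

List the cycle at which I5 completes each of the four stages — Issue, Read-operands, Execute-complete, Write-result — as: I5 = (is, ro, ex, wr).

I5 = (14, 15, 21, 22)

I1 -> (1, 2, 3, 4)
I2 -> (2, 3, 4, 5)
I3 -> (3, 6, 12, 13)  // RAW R4: wait I2 write@5
I4 -> (6, 7, 8, 9)  // struct: LSU busy until I2 writes@5
I5 -> (14, 15, 21, 22)  // struct: MUL busy until I3 writes@13
I6 -> (15, 16, 17, 18)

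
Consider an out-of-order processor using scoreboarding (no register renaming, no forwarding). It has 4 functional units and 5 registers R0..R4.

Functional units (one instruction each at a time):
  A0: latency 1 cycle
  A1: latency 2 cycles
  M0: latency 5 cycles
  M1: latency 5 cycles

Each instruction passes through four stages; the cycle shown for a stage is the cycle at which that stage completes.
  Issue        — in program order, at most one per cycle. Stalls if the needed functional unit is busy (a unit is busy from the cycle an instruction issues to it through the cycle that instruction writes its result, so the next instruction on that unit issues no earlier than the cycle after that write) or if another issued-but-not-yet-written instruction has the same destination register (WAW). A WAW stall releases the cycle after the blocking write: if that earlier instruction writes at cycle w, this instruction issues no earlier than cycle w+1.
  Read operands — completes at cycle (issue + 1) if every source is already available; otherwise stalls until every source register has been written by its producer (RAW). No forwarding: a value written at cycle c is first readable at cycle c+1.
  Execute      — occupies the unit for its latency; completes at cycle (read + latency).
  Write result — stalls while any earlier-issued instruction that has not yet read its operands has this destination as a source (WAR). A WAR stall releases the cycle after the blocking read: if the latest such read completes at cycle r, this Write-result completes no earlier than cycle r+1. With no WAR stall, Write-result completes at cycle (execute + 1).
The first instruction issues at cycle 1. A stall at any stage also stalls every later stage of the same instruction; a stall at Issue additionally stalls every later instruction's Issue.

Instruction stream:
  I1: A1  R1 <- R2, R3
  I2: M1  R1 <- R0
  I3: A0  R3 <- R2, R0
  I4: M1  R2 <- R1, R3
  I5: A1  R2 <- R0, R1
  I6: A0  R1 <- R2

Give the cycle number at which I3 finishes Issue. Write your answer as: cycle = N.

I1 -> (1, 2, 4, 5)
I2 -> (6, 7, 12, 13)  // WAW R1: wait I1 write@5
I3 -> (7, 8, 9, 10)
I4 -> (14, 15, 20, 21)  // struct: M1 busy until I2 writes@13
I5 -> (22, 23, 25, 26)  // WAW R2: wait I4 write@21
I6 -> (23, 27, 28, 29)  // RAW R2: wait I5 write@26

cycle = 7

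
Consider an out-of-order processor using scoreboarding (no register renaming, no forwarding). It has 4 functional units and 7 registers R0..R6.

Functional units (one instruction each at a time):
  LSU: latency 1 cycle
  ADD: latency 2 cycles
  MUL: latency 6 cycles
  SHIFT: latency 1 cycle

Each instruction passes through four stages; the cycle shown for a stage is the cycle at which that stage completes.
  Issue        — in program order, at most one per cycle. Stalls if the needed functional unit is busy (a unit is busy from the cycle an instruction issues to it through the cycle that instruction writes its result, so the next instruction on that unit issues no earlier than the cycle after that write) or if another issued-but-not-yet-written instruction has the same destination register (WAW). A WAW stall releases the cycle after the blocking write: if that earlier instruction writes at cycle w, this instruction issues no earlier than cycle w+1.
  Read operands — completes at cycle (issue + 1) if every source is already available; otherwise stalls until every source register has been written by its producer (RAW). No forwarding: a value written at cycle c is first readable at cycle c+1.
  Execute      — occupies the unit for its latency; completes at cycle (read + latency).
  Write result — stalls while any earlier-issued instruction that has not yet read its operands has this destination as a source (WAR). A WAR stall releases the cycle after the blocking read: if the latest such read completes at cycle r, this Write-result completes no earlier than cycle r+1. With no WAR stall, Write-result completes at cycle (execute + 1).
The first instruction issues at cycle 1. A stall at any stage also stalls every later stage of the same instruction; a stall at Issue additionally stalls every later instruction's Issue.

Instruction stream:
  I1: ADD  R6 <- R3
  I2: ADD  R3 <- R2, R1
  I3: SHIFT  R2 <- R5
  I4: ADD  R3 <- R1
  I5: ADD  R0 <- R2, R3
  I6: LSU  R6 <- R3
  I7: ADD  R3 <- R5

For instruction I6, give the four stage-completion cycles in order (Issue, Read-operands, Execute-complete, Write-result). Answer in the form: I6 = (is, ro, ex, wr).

I6 = (17, 18, 19, 20)

I1 -> (1, 2, 4, 5)
I2 -> (6, 7, 9, 10)  // struct: ADD busy until I1 writes@5
I3 -> (7, 8, 9, 10)
I4 -> (11, 12, 14, 15)  // struct: ADD busy until I2 writes@10
I5 -> (16, 17, 19, 20)  // struct: ADD busy until I4 writes@15
I6 -> (17, 18, 19, 20)
I7 -> (21, 22, 24, 25)  // struct: ADD busy until I5 writes@20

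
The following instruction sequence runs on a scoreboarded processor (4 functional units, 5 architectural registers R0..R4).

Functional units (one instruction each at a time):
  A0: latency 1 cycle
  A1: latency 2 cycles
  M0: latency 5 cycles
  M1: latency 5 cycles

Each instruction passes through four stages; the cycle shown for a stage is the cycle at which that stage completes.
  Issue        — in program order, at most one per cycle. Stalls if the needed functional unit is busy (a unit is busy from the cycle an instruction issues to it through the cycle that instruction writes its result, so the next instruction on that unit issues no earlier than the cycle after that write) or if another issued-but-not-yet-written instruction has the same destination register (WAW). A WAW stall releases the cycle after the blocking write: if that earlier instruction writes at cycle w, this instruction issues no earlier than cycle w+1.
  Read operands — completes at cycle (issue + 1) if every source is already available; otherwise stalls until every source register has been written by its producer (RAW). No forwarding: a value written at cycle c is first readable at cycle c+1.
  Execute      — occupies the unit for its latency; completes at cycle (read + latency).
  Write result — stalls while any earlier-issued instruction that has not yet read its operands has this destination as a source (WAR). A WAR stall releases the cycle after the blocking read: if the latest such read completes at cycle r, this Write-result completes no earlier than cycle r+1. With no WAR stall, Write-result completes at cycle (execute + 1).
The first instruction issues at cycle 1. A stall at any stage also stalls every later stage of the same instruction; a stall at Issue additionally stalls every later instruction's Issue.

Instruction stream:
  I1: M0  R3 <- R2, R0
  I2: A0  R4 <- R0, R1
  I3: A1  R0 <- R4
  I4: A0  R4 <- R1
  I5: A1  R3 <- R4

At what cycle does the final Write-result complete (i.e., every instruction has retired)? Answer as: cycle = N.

cycle = 14

  I1 | 1 | 2 | 7 | 8
  I2 | 2 | 3 | 4 | 5
  I3 | 3 | 6 | 8 | 9   RAW R4: wait I2 write@5
  I4 | 6 | 7 | 8 | 9   struct: A0 busy until I2 writes@5
  I5 | 10 | 11 | 13 | 14   struct: A1 busy until I3 writes@9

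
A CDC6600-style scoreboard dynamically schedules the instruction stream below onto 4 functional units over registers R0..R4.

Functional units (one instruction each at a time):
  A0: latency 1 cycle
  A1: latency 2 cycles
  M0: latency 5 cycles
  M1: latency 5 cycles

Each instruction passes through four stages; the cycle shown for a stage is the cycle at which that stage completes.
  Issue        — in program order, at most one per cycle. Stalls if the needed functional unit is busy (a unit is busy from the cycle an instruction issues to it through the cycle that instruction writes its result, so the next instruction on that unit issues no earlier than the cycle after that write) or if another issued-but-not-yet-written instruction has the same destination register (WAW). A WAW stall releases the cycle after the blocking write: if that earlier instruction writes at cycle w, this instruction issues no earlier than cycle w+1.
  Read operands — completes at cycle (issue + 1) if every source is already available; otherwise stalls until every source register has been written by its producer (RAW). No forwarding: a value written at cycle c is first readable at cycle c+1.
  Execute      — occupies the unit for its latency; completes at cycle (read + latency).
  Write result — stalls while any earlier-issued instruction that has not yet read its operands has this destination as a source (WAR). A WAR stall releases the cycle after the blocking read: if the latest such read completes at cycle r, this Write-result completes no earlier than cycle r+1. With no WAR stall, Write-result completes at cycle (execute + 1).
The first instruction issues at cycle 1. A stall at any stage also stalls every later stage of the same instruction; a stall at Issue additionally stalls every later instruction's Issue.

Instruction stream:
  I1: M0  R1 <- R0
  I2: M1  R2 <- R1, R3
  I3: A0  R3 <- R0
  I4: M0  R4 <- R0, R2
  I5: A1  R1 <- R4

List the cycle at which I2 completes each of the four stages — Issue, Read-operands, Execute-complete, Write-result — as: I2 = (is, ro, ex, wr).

I2 = (2, 9, 14, 15)

[1] I1→M0
[2] I1 RO · I2→M1
[3] I3→A0
[4] I3 RO
[5] I3 EX
[7] I1 EX
[8] I1 WR R1
[9] I2 RO · I4→M0
[10] I3 WR R3 · I5→A1
[14] I2 EX
[15] I2 WR R2
[16] I4 RO
[21] I4 EX
[22] I4 WR R4
[23] I5 RO
[25] I5 EX
[26] I5 WR R1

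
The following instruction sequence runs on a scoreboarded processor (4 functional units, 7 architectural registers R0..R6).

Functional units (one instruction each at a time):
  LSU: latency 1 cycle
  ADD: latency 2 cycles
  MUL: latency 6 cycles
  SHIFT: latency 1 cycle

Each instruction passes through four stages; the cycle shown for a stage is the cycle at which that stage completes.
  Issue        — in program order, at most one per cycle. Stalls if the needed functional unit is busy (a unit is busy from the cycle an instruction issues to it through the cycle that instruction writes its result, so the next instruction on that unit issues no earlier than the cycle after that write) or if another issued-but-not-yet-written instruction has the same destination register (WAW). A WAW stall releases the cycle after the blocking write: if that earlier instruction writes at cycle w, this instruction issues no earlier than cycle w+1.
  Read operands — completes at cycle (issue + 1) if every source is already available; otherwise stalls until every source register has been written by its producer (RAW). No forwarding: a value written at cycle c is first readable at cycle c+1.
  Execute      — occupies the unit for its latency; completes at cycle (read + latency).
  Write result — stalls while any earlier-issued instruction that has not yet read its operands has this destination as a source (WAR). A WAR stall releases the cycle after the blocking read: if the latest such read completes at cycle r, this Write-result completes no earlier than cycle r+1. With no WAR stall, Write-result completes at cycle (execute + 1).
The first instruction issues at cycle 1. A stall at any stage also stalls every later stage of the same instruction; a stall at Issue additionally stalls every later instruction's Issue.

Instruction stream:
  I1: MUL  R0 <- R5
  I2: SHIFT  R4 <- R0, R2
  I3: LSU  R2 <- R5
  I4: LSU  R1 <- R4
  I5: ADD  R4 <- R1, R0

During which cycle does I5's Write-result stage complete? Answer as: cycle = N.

cycle = 19

I1  is:1  ro:2  ex:8  wr:9
I2  is:2  ro:10  ex:11  wr:12  — RAW R0: wait I1 write@9
I3  is:3  ro:4  ex:5  wr:11  — WAR R2: wait I2 read@10
I4  is:12  ro:13  ex:14  wr:15  — struct: LSU busy until I3 writes@11
I5  is:13  ro:16  ex:18  wr:19  — RAW R1: wait I4 write@15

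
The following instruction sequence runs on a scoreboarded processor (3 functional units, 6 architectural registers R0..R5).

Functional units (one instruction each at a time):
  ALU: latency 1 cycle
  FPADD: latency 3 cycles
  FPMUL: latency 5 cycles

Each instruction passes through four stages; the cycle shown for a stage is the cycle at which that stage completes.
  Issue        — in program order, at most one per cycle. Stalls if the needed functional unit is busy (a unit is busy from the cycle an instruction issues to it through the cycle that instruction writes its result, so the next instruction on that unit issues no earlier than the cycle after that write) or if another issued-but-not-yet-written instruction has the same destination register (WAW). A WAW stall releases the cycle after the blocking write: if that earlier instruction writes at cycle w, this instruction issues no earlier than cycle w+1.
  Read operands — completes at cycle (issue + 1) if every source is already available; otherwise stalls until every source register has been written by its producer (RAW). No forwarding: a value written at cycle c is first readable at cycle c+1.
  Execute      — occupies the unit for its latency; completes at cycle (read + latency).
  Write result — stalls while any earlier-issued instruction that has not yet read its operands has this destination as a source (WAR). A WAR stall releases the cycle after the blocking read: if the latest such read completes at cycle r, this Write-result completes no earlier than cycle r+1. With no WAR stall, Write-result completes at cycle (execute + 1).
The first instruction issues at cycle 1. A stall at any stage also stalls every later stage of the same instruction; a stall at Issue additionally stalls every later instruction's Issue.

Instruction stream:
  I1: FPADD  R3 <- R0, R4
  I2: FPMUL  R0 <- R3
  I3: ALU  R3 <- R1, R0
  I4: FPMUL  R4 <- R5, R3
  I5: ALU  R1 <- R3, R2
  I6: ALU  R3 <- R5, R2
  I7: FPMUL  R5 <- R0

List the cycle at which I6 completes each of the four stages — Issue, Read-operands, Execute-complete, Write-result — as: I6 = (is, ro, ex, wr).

I6 = (21, 22, 23, 24)

c1: I1 dispatched to FPADD
c2: I1 operands ready; I2 dispatched to FPMUL
c5: I1 complete
c6: R3←I1
c7: I2 operands ready; I3 dispatched to ALU
c12: I2 complete
c13: R0←I2
c14: I3 operands ready; I4 dispatched to FPMUL
c15: I3 complete
c16: R3←I3
c17: I4 operands ready; I5 dispatched to ALU
c18: I5 operands ready
c19: I5 complete
c20: R1←I5
c21: I6 dispatched to ALU
c22: I4 complete; I6 operands ready
c23: R4←I4; I6 complete
c24: R3←I6; I7 dispatched to FPMUL
c25: I7 operands ready
c30: I7 complete
c31: R5←I7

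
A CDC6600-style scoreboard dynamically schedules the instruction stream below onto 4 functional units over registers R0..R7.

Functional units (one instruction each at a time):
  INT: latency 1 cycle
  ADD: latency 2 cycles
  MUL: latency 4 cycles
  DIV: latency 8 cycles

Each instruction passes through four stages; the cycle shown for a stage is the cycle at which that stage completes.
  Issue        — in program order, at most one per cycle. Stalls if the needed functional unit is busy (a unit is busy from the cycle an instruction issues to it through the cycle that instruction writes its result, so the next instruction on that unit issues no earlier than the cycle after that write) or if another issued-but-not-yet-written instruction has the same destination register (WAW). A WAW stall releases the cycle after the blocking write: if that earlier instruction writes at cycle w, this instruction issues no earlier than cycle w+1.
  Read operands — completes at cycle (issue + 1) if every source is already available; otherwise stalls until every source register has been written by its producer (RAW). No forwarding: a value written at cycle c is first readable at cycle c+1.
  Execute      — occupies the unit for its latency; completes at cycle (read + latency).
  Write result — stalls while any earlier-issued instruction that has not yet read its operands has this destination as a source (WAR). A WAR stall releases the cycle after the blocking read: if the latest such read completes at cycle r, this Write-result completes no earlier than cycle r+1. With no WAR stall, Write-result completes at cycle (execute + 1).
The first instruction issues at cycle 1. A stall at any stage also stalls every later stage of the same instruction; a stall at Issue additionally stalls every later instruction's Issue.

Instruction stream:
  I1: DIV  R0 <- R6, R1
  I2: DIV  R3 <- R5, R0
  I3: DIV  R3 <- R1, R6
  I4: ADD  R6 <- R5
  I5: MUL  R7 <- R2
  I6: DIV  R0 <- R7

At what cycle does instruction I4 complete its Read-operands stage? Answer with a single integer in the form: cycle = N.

cycle = 25

[1] I1→DIV
[2] I1 RO
[10] I1 EX
[11] I1 WR R0
[12] I2→DIV
[13] I2 RO
[21] I2 EX
[22] I2 WR R3
[23] I3→DIV
[24] I3 RO, I4→ADD
[25] I4 RO, I5→MUL
[26] I5 RO
[27] I4 EX
[28] I4 WR R6
[30] I5 EX
[31] I5 WR R7
[32] I3 EX
[33] I3 WR R3
[34] I6→DIV
[35] I6 RO
[43] I6 EX
[44] I6 WR R0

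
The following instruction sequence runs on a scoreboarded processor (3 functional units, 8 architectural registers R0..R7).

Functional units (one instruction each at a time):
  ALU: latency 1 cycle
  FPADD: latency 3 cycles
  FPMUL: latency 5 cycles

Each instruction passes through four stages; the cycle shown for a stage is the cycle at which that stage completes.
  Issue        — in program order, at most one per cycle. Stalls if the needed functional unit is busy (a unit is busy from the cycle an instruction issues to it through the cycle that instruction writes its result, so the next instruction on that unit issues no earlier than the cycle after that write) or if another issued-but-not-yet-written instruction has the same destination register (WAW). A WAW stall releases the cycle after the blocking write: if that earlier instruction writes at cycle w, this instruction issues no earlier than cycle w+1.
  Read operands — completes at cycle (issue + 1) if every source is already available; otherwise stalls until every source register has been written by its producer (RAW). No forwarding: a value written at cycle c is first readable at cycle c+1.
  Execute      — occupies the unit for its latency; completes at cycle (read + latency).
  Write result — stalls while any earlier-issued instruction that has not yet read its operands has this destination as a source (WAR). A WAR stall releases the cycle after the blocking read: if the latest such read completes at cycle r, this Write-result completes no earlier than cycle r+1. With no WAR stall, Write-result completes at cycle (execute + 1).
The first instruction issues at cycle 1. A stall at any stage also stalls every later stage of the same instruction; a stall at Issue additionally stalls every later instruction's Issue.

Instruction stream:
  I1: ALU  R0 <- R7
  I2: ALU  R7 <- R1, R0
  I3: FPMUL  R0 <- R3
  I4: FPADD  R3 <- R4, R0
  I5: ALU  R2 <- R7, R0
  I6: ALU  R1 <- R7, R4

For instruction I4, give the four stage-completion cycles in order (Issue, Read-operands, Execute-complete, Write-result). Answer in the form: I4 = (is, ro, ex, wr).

[I1] 1/2/3/4
[I2] 5/6/7/8  (struct: ALU busy until I1 writes@4)
[I3] 6/7/12/13
[I4] 7/14/17/18  (RAW R0: wait I3 write@13)
[I5] 9/14/15/16  (struct: ALU busy until I2 writes@8; RAW R0: wait I3 write@13)
[I6] 17/18/19/20  (struct: ALU busy until I5 writes@16)

I4 = (7, 14, 17, 18)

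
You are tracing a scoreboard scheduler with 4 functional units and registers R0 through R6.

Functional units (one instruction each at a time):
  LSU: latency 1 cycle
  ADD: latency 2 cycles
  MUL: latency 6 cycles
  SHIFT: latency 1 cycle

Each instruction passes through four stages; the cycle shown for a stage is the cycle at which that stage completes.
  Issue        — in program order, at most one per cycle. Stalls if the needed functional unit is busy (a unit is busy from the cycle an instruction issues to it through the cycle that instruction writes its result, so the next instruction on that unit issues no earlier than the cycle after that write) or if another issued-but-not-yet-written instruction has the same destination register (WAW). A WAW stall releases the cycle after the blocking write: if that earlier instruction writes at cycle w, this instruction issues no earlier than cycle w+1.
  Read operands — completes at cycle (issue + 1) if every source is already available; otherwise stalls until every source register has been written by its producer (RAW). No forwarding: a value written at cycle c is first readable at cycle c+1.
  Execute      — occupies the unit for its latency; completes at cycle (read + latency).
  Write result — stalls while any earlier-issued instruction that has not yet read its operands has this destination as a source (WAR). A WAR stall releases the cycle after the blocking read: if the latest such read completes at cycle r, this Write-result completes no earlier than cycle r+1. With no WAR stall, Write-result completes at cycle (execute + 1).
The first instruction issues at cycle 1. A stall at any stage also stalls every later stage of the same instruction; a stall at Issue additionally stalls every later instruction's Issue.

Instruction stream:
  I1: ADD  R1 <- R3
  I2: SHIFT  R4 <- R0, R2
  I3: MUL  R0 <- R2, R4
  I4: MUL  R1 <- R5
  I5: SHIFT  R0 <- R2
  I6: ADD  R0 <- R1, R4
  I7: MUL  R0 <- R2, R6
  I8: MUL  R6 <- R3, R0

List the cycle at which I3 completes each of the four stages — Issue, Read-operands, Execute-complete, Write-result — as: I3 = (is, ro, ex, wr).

t=1  I1→ADD
t=2  I1 RO · I2→SHIFT
t=3  I2 RO · I3→MUL
t=4  I1 EX · I2 EX
t=5  I1 WR R1 · I2 WR R4
t=6  I3 RO
t=12  I3 EX
t=13  I3 WR R0
t=14  I4→MUL
t=15  I4 RO · I5→SHIFT
t=16  I5 RO
t=17  I5 EX
t=18  I5 WR R0
t=19  I6→ADD
t=21  I4 EX
t=22  I4 WR R1
t=23  I6 RO
t=25  I6 EX
t=26  I6 WR R0
t=27  I7→MUL
t=28  I7 RO
t=34  I7 EX
t=35  I7 WR R0
t=36  I8→MUL
t=37  I8 RO
t=43  I8 EX
t=44  I8 WR R6

I3 = (3, 6, 12, 13)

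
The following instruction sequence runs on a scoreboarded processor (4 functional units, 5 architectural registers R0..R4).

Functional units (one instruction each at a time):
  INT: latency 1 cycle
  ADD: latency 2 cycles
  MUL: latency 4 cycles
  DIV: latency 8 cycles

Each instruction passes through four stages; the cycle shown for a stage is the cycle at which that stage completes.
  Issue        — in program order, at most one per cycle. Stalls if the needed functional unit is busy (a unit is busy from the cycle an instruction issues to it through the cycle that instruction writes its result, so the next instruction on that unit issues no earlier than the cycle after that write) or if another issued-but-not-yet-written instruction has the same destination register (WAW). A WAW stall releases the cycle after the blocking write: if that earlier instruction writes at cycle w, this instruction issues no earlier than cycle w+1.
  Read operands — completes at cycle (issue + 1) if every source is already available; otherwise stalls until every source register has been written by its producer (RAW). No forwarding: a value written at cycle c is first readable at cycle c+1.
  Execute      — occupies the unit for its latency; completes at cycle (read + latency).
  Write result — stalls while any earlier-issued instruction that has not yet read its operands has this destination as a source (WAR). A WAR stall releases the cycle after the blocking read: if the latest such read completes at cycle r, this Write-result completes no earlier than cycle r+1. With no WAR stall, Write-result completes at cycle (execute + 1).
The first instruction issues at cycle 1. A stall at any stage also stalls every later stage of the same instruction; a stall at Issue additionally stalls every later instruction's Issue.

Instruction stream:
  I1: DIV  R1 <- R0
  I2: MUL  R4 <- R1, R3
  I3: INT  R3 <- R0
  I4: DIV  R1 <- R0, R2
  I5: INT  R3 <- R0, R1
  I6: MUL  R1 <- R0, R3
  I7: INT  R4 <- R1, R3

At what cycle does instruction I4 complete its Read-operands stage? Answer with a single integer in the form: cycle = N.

cycle = 13

cycle 1: I1→DIV
cycle 2: I1 RO | I2→MUL
cycle 3: I3→INT
cycle 4: I3 RO
cycle 5: I3 EX
cycle 10: I1 EX
cycle 11: I1 WR R1
cycle 12: I2 RO | I4→DIV
cycle 13: I3 WR R3 | I4 RO
cycle 14: I5→INT
cycle 16: I2 EX
cycle 17: I2 WR R4
cycle 21: I4 EX
cycle 22: I4 WR R1
cycle 23: I5 RO | I6→MUL
cycle 24: I5 EX
cycle 25: I5 WR R3
cycle 26: I6 RO | I7→INT
cycle 30: I6 EX
cycle 31: I6 WR R1
cycle 32: I7 RO
cycle 33: I7 EX
cycle 34: I7 WR R4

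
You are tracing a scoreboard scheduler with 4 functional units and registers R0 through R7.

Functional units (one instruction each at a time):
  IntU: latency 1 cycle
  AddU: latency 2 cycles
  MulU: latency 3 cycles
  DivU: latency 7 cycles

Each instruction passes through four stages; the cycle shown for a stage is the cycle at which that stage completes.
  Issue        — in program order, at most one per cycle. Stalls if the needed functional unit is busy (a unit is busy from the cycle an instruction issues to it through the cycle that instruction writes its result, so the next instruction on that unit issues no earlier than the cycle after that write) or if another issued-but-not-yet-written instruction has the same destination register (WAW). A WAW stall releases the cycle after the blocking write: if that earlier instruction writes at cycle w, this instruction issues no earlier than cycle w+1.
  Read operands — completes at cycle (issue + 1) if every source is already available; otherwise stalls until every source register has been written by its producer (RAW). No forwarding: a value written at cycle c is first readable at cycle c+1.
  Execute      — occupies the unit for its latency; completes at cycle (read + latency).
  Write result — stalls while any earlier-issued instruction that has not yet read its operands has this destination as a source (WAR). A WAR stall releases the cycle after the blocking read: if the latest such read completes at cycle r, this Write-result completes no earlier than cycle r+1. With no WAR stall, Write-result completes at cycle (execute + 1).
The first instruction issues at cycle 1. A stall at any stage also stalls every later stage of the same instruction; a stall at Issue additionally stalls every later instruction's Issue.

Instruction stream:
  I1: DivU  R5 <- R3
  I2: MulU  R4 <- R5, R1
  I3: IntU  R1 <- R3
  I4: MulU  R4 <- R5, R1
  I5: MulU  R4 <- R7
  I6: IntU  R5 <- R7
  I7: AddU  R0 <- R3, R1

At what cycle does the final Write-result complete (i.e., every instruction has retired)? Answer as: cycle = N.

cycle = 28

[1] I1 issues→DivU
[2] I1 reads; I2 issues→MulU
[3] I3 issues→IntU
[4] I3 reads
[5] I3 exec-done
[9] I1 exec-done
[10] I1 writes R5
[11] I2 reads
[12] I3 writes R1
[14] I2 exec-done
[15] I2 writes R4
[16] I4 issues→MulU
[17] I4 reads
[20] I4 exec-done
[21] I4 writes R4
[22] I5 issues→MulU
[23] I5 reads; I6 issues→IntU
[24] I6 reads; I7 issues→AddU
[25] I6 exec-done; I7 reads
[26] I5 exec-done; I6 writes R5
[27] I5 writes R4; I7 exec-done
[28] I7 writes R0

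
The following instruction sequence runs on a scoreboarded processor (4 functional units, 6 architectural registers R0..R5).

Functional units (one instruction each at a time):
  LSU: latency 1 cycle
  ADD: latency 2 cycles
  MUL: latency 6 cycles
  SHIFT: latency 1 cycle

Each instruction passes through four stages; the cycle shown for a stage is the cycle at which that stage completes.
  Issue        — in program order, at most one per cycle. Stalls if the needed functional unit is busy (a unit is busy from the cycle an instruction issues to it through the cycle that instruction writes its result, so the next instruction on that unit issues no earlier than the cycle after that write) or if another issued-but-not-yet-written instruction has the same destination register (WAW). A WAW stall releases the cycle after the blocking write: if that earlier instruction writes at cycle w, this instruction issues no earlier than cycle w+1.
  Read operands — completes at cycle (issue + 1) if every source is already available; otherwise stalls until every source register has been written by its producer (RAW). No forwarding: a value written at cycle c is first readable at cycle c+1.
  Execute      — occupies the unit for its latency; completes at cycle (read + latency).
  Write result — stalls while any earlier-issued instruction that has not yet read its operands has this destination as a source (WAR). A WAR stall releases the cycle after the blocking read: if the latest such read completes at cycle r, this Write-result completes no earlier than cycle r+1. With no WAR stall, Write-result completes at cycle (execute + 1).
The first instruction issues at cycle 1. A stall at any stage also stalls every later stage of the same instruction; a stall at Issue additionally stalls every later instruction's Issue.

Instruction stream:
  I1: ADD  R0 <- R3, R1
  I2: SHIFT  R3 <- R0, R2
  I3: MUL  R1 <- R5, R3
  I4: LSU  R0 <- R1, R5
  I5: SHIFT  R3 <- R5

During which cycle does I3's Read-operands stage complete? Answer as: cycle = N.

[1] I1→ADD
[2] I1 RO; I2→SHIFT
[3] I3→MUL
[4] I1 EX
[5] I1 WR R0
[6] I2 RO; I4→LSU
[7] I2 EX
[8] I2 WR R3
[9] I3 RO; I5→SHIFT
[10] I5 RO
[11] I5 EX
[12] I5 WR R3
[15] I3 EX
[16] I3 WR R1
[17] I4 RO
[18] I4 EX
[19] I4 WR R0

cycle = 9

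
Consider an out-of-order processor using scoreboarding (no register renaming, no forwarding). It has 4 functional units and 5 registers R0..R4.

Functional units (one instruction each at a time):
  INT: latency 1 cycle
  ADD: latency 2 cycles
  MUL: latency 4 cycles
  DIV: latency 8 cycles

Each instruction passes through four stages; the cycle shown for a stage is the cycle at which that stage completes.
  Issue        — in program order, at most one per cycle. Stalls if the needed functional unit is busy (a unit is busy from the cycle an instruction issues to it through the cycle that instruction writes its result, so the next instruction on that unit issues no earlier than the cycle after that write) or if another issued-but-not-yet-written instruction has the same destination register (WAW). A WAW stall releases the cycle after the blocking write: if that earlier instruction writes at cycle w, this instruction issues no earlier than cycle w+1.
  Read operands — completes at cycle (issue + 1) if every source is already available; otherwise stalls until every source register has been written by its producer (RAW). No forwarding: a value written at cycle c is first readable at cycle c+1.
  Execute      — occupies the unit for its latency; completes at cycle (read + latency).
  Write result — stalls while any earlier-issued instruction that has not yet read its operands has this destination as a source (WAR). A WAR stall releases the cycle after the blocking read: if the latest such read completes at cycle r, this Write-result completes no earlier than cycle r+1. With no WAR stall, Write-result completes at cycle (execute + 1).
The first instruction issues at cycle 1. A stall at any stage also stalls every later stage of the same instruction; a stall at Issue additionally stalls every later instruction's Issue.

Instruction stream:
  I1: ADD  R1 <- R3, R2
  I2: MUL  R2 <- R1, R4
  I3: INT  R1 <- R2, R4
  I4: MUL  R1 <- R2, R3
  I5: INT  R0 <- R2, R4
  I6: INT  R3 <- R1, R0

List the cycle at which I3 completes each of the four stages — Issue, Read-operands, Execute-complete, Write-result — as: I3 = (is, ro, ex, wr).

I1  is:1  ro:2  ex:4  wr:5
I2  is:2  ro:6  ex:10  wr:11  — RAW R1: wait I1 write@5
I3  is:6  ro:12  ex:13  wr:14  — WAW R1: wait I1 write@5, RAW R2: wait I2 write@11
I4  is:15  ro:16  ex:20  wr:21  — WAW R1: wait I3 write@14
I5  is:16  ro:17  ex:18  wr:19
I6  is:20  ro:22  ex:23  wr:24  — struct: INT busy until I5 writes@19, RAW R1: wait I4 write@21

I3 = (6, 12, 13, 14)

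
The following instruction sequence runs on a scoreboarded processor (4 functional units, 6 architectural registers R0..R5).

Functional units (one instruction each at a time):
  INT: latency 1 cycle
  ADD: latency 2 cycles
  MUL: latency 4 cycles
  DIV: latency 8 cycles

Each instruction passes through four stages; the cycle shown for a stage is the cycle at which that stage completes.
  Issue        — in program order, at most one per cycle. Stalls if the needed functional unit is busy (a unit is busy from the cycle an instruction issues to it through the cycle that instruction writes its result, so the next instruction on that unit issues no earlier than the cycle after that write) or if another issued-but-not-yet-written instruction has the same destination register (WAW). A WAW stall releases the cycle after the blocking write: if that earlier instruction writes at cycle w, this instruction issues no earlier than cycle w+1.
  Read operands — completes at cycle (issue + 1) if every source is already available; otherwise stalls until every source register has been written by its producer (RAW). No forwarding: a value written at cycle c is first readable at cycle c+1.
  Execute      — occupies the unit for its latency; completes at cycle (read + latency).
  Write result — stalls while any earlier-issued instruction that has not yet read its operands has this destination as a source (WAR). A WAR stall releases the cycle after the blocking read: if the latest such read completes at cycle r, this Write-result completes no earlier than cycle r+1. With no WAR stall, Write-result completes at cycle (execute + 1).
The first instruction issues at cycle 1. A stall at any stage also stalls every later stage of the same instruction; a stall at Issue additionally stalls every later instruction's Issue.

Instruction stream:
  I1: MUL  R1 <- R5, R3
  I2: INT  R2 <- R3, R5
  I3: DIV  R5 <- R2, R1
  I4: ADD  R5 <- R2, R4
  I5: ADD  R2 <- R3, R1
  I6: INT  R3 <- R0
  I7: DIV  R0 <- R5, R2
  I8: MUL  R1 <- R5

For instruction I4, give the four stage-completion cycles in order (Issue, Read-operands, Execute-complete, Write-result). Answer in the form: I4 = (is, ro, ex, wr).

[I1] 1/2/6/7
[I2] 2/3/4/5
[I3] 3/8/16/17  (RAW R1: wait I1 write@7)
[I4] 18/19/21/22  (WAW R5: wait I3 write@17)
[I5] 23/24/26/27  (struct: ADD busy until I4 writes@22)
[I6] 24/25/26/27
[I7] 25/28/36/37  (RAW R2: wait I5 write@27)
[I8] 26/27/31/32

I4 = (18, 19, 21, 22)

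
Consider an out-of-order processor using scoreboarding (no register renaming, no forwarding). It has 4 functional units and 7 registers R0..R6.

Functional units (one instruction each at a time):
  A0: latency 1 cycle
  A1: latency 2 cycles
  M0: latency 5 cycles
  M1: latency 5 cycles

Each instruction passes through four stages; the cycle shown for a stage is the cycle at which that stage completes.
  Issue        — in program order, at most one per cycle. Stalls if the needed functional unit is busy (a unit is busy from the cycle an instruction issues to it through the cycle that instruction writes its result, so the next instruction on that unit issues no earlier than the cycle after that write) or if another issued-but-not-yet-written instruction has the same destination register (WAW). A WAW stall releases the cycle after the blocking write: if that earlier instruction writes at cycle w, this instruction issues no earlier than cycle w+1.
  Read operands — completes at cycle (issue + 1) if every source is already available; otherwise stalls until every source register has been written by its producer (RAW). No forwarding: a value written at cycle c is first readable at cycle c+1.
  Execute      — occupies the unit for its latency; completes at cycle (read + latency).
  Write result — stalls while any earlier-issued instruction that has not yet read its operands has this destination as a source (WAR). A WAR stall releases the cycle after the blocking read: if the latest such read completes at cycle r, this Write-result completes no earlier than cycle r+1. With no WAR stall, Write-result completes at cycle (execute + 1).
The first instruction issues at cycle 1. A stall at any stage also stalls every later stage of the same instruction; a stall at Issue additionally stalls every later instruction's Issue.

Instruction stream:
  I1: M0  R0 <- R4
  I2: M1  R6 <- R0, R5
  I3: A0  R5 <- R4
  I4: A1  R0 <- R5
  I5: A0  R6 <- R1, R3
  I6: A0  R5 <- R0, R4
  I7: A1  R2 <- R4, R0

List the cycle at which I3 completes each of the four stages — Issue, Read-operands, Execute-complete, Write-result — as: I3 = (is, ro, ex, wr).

I3 = (3, 4, 5, 10)

I1: IS=1 RO=2 EX=7 WR=8
I2: IS=2 RO=9 EX=14 WR=15  [RAW R0: wait I1 write@8]
I3: IS=3 RO=4 EX=5 WR=10  [WAR R5: wait I2 read@9]
I4: IS=9 RO=11 EX=13 WR=14  [WAW R0: wait I1 write@8; RAW R5: wait I3 write@10]
I5: IS=16 RO=17 EX=18 WR=19  [WAW R6: wait I2 write@15]
I6: IS=20 RO=21 EX=22 WR=23  [struct: A0 busy until I5 writes@19]
I7: IS=21 RO=22 EX=24 WR=25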